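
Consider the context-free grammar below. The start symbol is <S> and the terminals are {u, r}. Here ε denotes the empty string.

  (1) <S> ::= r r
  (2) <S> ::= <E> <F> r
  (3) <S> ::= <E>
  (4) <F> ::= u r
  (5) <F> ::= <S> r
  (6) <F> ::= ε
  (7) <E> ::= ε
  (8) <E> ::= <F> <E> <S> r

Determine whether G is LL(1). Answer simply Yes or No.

No

FIRST(<S>) = {ε, r, u}
FIRST(<F>) = {ε, r, u}
FIRST(<E>) = {ε, r, u}
FOLLOW(<S>) = {$, r}
FOLLOW(<F>) = {r, u}
FOLLOW(<E>) = {$, r, u}
Cell M[<E>, r] receives both <E> ::= ε and <E> ::= <F> <E> <S> r — the grammar is not LL(1).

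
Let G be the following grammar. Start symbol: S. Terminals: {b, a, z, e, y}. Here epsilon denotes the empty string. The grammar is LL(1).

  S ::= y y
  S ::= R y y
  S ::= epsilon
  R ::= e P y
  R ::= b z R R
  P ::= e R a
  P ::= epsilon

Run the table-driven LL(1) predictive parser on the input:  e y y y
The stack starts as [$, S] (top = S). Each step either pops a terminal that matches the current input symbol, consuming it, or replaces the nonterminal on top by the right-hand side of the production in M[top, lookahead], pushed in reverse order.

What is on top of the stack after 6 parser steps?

step 1: stack=$ S  input=e y y y $  — expand S ::= R y y
step 2: stack=$ y y R  input=e y y y $  — expand R ::= e P y
step 3: stack=$ y y y P e  input=e y y y $  — match e
step 4: stack=$ y y y P  input=y y y $  — expand P ::= epsilon
step 5: stack=$ y y y  input=y y y $  — match y
step 6: stack=$ y y  input=y y $  — match y
Stack after step 6: $ y (top = y).

y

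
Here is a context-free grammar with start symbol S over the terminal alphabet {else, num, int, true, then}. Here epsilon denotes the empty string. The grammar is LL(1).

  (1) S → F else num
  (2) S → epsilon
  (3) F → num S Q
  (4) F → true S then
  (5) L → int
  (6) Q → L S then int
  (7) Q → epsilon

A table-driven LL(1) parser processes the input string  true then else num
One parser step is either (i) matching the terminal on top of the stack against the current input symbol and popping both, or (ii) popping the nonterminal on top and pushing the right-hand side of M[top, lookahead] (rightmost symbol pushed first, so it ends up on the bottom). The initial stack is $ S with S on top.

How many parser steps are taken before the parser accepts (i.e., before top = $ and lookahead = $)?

7

step 1: stack=$ S  input=true then else num $  — expand S → F else num
step 2: stack=$ num else F  input=true then else num $  — expand F → true S then
step 3: stack=$ num else then S true  input=true then else num $  — match true
step 4: stack=$ num else then S  input=then else num $  — expand S → epsilon
step 5: stack=$ num else then  input=then else num $  — match then
step 6: stack=$ num else  input=else num $  — match else
step 7: stack=$ num  input=num $  — match num
Accept reached after 7 steps.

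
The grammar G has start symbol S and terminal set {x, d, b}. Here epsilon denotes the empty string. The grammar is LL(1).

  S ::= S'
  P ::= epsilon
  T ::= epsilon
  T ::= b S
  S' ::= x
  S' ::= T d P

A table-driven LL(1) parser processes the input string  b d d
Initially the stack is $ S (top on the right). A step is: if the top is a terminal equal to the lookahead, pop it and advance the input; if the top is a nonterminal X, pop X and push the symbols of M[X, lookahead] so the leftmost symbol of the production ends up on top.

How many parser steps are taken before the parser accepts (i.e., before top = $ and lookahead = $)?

      Stack        Input    Action
   1  $ S          b d d $  expand S ::= S'
   2  $ S'         b d d $  expand S' ::= T d P
   3  $ P d T      b d d $  expand T ::= b S
   4  $ P d S b    b d d $  match b
   5  $ P d S      d d $    expand S ::= S'
   6  $ P d S'     d d $    expand S' ::= T d P
   7  $ P d P d T  d d $    expand T ::= epsilon
   8  $ P d P d    d d $    match d
   9  $ P d P      d $      expand P ::= epsilon
  10  $ P d        d $      match d
  11  $ P          $        expand P ::= epsilon
Accept reached after 11 steps.

11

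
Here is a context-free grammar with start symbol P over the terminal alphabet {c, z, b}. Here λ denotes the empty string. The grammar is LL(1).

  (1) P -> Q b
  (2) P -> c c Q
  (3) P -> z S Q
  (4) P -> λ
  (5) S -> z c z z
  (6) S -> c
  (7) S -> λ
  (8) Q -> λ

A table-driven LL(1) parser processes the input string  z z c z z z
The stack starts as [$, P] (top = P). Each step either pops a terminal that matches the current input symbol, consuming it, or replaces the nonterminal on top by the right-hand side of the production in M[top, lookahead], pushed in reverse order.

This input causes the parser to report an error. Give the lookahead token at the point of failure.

step 1: stack=$ P  input=z z c z z z $  — expand P -> z S Q
step 2: stack=$ Q S z  input=z z c z z z $  — match z
step 3: stack=$ Q S  input=z c z z z $  — expand S -> z c z z
step 4: stack=$ Q z z c z  input=z c z z z $  — match z
step 5: stack=$ Q z z c  input=c z z z $  — match c
step 6: stack=$ Q z z  input=z z z $  — match z
step 7: stack=$ Q z  input=z z $  — match z
step 8: stack=$ Q  input=z $  — error: M[Q, z] is empty

z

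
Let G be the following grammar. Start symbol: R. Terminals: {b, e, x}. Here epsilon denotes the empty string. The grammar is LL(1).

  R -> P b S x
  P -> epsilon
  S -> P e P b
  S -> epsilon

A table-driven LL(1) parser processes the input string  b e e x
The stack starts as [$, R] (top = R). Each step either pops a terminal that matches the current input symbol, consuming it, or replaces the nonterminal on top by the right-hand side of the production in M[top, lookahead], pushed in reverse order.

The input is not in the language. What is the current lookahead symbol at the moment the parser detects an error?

e

step 1: stack=$ R  input=b e e x $  — expand R -> P b S x
step 2: stack=$ x S b P  input=b e e x $  — expand P -> epsilon
step 3: stack=$ x S b  input=b e e x $  — match b
step 4: stack=$ x S  input=e e x $  — expand S -> P e P b
step 5: stack=$ x b P e P  input=e e x $  — expand P -> epsilon
step 6: stack=$ x b P e  input=e e x $  — match e
step 7: stack=$ x b P  input=e x $  — expand P -> epsilon
step 8: stack=$ x b  input=e x $  — error: top is terminal b but lookahead is e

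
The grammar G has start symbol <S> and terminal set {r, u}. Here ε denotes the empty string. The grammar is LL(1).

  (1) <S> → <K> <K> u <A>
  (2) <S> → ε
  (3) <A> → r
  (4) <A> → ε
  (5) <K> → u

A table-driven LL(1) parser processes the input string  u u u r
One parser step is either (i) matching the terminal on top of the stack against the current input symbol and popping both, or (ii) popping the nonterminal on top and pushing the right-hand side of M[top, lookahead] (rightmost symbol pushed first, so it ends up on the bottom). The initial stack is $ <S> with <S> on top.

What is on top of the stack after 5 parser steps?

u

     Stack            Input      Action
  1  $ <S>            u u u r $  expand <S> → <K> <K> u <A>
  2  $ <A> u <K> <K>  u u u r $  expand <K> → u
  3  $ <A> u <K> u    u u u r $  match u
  4  $ <A> u <K>      u u r $    expand <K> → u
  5  $ <A> u u        u u r $    match u
Stack after step 5: $ <A> u (top = u).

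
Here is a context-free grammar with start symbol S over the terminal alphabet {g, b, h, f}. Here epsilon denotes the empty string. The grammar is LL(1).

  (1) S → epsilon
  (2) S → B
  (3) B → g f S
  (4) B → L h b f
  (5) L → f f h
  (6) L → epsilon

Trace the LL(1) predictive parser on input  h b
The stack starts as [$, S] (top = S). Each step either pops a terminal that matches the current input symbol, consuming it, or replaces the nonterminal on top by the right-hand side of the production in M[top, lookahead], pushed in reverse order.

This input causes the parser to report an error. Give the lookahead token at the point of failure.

step 1: stack=$ S  input=h b $  — expand S → B
step 2: stack=$ B  input=h b $  — expand B → L h b f
step 3: stack=$ f b h L  input=h b $  — expand L → epsilon
step 4: stack=$ f b h  input=h b $  — match h
step 5: stack=$ f b  input=b $  — match b
step 6: stack=$ f  input=$  — error: top is terminal f but lookahead is $

$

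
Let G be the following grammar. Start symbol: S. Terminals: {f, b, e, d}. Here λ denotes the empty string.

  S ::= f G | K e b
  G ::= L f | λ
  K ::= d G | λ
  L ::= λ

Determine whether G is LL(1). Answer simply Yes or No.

FIRST(S) = {d, e, f}
FIRST(G) = {λ, f}
FIRST(K) = {λ, d}
FIRST(L) = {λ}
FOLLOW(S) = {$}
FOLLOW(G) = {$, e}
FOLLOW(K) = {e}
FOLLOW(L) = {f}
Each cell of M receives at most one production.

Yes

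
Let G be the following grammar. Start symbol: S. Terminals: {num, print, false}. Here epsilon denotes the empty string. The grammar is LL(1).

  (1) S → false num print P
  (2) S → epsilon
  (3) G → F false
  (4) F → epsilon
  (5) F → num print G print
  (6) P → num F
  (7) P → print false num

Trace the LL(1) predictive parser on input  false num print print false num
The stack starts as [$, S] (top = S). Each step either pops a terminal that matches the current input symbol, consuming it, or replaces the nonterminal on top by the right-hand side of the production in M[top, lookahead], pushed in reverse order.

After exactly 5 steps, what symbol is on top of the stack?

print

     Stack                Input                              Action
  1  $ S                  false num print print false num $  expand S → false num print P
  2  $ P print num false  false num print print false num $  match false
  3  $ P print num        num print print false num $        match num
  4  $ P print            print print false num $            match print
  5  $ P                  print false num $                  expand P → print false num
Stack after step 5: $ num false print (top = print).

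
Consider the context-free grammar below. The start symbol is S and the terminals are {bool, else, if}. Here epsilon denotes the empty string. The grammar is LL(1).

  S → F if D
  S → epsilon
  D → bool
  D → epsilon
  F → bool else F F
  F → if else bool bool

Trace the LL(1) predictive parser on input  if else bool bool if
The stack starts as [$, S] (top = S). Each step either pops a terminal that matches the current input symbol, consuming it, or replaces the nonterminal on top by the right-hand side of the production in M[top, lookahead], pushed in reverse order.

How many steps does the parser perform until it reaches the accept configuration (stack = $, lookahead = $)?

     Stack                     Input                   Action
  1  $ S                       if else bool bool if $  expand S → F if D
  2  $ D if F                  if else bool bool if $  expand F → if else bool bool
  3  $ D if bool bool else if  if else bool bool if $  match if
  4  $ D if bool bool else     else bool bool if $     match else
  5  $ D if bool bool          bool bool if $          match bool
  6  $ D if bool               bool if $               match bool
  7  $ D if                    if $                    match if
  8  $ D                       $                       expand D → epsilon
Accept reached after 8 steps.

8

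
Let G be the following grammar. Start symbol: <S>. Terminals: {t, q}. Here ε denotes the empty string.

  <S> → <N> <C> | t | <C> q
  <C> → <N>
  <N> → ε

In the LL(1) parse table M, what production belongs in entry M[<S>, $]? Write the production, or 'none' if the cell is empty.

<S> → <N> <C>

FIRST(<N>): from <N>→ε we get {ε}. So FIRST(<N>) = {ε}.
FIRST(<C>): from <C>→<N> we get {ε}. So FIRST(<C>) = {ε}.
FIRST(<S>): from <S>→<N> <C> we get {ε}; from <S>→t we get {t}; from <S>→<C> q we get {q}. So FIRST(<S>) = {ε, q, t}.
FOLLOW(<S>) includes $ since <S> is the start symbol.
FOLLOW(<S>): <S> appears on no right-hand side. Thus FOLLOW(<S>) = {$}.
For <S> → <N> <C>: FIRST(<N> <C>) = {ε}, so it goes in M[<S>, t] for t ∈ {}; since ε ∈ FIRST, also for every t ∈ FOLLOW(<S>) = {$}.
For <S> → t: FIRST(t) = {t}, so it goes in M[<S>, t] for t ∈ {t}.
For <S> → <C> q: FIRST(<C> q) = {q}, so it goes in M[<S>, t] for t ∈ {q}.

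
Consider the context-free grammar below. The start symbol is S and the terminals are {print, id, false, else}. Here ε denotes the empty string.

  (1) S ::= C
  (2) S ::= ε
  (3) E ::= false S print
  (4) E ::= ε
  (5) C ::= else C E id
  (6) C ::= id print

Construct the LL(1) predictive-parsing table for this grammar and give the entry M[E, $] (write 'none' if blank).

none

FIRST(E): from E::=false S print we get {false}; from E::=ε we get {ε}. So FIRST(E) = {ε, false}.
FIRST(C): from C::=else C E id we get {else}; from C::=id print we get {id}. So FIRST(C) = {else, id}.
FIRST(S): from S::=C we get {else, id}; from S::=ε we get {ε}. So FIRST(S) = {ε, else, id}.
FOLLOW(S) includes $ since S is the start symbol.
FOLLOW(E): in C::=else C E id, E is followed by id with FIRST {id}. Thus FOLLOW(E) = {id}.
For E ::= false S print: FIRST(false S print) = {false}, so it goes in M[E, t] for t ∈ {false}.
For E ::= ε: FIRST(ε) = {ε}, so it goes in M[E, t] for t ∈ {}; since ε ∈ FIRST, also for every t ∈ FOLLOW(E) = {id}.
None of these place a production in M[E, $].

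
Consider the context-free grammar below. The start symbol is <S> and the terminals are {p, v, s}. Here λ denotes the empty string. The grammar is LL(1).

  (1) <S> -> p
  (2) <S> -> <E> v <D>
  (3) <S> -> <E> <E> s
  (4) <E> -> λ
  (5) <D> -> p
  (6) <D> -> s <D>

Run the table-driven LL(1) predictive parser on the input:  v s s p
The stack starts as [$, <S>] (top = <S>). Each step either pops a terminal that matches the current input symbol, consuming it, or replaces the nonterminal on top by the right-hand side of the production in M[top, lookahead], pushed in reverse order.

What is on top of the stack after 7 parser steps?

<D>

step 1: stack=$ <S>  input=v s s p $  — expand <S> -> <E> v <D>
step 2: stack=$ <D> v <E>  input=v s s p $  — expand <E> -> λ
step 3: stack=$ <D> v  input=v s s p $  — match v
step 4: stack=$ <D>  input=s s p $  — expand <D> -> s <D>
step 5: stack=$ <D> s  input=s s p $  — match s
step 6: stack=$ <D>  input=s p $  — expand <D> -> s <D>
step 7: stack=$ <D> s  input=s p $  — match s
Stack after step 7: $ <D> (top = <D>).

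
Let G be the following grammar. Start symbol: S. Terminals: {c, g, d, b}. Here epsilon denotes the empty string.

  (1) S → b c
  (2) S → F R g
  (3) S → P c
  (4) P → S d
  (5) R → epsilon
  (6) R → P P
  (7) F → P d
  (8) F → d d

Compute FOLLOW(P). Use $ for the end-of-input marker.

{b, c, d, g}

FIRST(S): from S→b c we get {b}; from S→F R g we get {b, d}; from S→P c we get {b, d}. So FIRST(S) = {b, d}.
FIRST(P): from P→S d we get {b, d}. So FIRST(P) = {b, d}.
FIRST(R): from R→epsilon we get {epsilon}; from R→P P we get {b, d}. So FIRST(R) = {epsilon, b, d}.
FIRST(F): from F→P d we get {b, d}; from F→d d we get {d}. So FIRST(F) = {b, d}.
FOLLOW(S) includes $ since S is the start symbol.
FOLLOW(S): in P→S d, S is followed by d with FIRST {d}. Thus FOLLOW(S) = {$, d}.
FOLLOW(R): in S→F R g, R is followed by g with FIRST {g}. Thus FOLLOW(R) = {g}.
FOLLOW(P): in S→P c, P is followed by c with FIRST {c}; in R→P P (occurrence 1), P is followed by P with FIRST {b, d}; in R→P P (occurrence 2), the suffix after P is empty, so FOLLOW(P) ⊇ FOLLOW(R) = {g}; in F→P d, P is followed by d with FIRST {d}. Thus FOLLOW(P) = {b, c, d, g}.
FOLLOW(F): in S→F R g, F is followed by R g with FIRST {b, d, g}. Thus FOLLOW(F) = {b, d, g}.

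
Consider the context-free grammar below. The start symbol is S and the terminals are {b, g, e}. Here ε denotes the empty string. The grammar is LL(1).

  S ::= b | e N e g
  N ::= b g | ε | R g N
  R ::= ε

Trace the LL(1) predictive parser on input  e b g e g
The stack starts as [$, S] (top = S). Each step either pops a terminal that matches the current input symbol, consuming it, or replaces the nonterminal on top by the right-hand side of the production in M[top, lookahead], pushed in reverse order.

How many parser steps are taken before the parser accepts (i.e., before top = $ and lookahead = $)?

7

     Stack      Input        Action
  1  $ S        e b g e g $  expand S ::= e N e g
  2  $ g e N e  e b g e g $  match e
  3  $ g e N    b g e g $    expand N ::= b g
  4  $ g e g b  b g e g $    match b
  5  $ g e g    g e g $      match g
  6  $ g e      e g $        match e
  7  $ g        g $          match g
Accept reached after 7 steps.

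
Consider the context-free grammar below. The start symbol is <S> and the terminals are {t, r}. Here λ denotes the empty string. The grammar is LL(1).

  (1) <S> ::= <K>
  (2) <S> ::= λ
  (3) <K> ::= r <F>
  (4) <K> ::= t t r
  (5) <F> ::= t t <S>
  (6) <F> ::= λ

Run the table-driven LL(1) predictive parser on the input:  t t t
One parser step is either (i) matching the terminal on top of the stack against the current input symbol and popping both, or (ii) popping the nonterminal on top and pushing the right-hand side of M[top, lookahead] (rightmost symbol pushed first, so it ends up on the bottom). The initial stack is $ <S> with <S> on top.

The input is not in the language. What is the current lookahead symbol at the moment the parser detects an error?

step 1: stack=$ <S>  input=t t t $  — expand <S> ::= <K>
step 2: stack=$ <K>  input=t t t $  — expand <K> ::= t t r
step 3: stack=$ r t t  input=t t t $  — match t
step 4: stack=$ r t  input=t t $  — match t
step 5: stack=$ r  input=t $  — error: top is terminal r but lookahead is t

t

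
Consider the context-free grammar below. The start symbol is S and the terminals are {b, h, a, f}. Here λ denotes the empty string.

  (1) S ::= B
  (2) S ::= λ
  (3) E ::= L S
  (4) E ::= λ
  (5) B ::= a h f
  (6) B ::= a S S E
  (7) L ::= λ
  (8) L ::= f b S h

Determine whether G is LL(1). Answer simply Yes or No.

FIRST(S) = {λ, a}
FIRST(E) = {λ, a, f}
FIRST(B) = {a}
FIRST(L) = {λ, f}
FOLLOW(S) = {$, a, f, h}
FOLLOW(E) = {$, a, f, h}
FOLLOW(B) = {$, a, f, h}
FOLLOW(L) = {$, a, f, h}
Cell M[B, a] receives both B ::= a h f and B ::= a S S E — the grammar is not LL(1).

No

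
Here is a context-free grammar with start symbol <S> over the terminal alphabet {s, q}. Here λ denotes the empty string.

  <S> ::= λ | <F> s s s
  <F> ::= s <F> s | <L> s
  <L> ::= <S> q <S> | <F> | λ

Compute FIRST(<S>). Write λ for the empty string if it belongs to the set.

{λ, q, s}

FIRST(<S>) = {λ, q, s}  (via <F> s s s)
FIRST(<F>) = {q, s}  (via <L> s)
FIRST(<L>) = {λ, q, s}  (via <S> q <S>, <F>)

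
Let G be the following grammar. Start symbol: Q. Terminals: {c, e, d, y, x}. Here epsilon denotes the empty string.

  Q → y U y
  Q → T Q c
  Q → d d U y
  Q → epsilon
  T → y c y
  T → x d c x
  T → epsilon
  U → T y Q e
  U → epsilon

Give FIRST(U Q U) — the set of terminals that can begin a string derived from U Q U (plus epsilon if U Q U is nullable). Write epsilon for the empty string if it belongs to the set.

{epsilon, c, d, x, y}

FIRST(T): from T→y c y we get {y}; from T→x d c x we get {x}; from T→epsilon we get {epsilon}. So FIRST(T) = {epsilon, x, y}.
FIRST(Q): from Q→y U y we get {y}; from Q→T Q c we get {c, d, x, y}; from Q→d d U y we get {d}; from Q→epsilon we get {epsilon}. So FIRST(Q) = {epsilon, c, d, x, y}.
FIRST(U): from U→T y Q e we get {x, y}; from U→epsilon we get {epsilon}. So FIRST(U) = {epsilon, x, y}.
FIRST(U Q U): take FIRST of each symbol in turn, carrying on past any symbol whose FIRST contains epsilon; result {epsilon, c, d, x, y}.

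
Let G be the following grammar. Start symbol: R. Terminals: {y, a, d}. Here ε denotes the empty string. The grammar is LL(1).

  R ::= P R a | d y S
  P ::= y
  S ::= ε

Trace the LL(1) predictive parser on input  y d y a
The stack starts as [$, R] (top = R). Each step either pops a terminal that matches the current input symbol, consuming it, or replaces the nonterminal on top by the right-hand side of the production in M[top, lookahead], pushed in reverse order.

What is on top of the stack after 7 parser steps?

     Stack      Input      Action
  1  $ R        y d y a $  expand R ::= P R a
  2  $ a R P    y d y a $  expand P ::= y
  3  $ a R y    y d y a $  match y
  4  $ a R      d y a $    expand R ::= d y S
  5  $ a S y d  d y a $    match d
  6  $ a S y    y a $      match y
  7  $ a S      a $        expand S ::= ε
Stack after step 7: $ a (top = a).

a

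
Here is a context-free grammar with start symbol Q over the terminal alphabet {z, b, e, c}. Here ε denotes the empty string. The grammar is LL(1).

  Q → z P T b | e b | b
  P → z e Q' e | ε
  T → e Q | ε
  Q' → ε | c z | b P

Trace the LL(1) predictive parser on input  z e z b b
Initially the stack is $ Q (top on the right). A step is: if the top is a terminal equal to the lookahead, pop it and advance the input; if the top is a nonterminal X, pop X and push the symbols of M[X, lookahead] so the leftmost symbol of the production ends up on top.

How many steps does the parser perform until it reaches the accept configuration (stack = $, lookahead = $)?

      Stack        Input        Action
   1  $ Q          z e z b b $  expand Q → z P T b
   2  $ b T P z    z e z b b $  match z
   3  $ b T P      e z b b $    expand P → ε
   4  $ b T        e z b b $    expand T → e Q
   5  $ b Q e      e z b b $    match e
   6  $ b Q        z b b $      expand Q → z P T b
   7  $ b b T P z  z b b $      match z
   8  $ b b T P    b b $        expand P → ε
   9  $ b b T      b b $        expand T → ε
  10  $ b b        b b $        match b
  11  $ b          b $          match b
Accept reached after 11 steps.

11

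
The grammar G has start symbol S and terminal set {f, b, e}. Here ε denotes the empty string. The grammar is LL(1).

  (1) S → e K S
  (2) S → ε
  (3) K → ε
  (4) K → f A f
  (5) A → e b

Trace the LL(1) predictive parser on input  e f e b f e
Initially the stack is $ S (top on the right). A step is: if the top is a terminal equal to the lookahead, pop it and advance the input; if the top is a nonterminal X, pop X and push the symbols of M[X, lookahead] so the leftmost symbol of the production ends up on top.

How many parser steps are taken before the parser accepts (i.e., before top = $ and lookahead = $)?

12

      Stack      Input          Action
   1  $ S        e f e b f e $  expand S → e K S
   2  $ S K e    e f e b f e $  match e
   3  $ S K      f e b f e $    expand K → f A f
   4  $ S f A f  f e b f e $    match f
   5  $ S f A    e b f e $      expand A → e b
   6  $ S f b e  e b f e $      match e
   7  $ S f b    b f e $        match b
   8  $ S f      f e $          match f
   9  $ S        e $            expand S → e K S
  10  $ S K e    e $            match e
  11  $ S K      $              expand K → ε
  12  $ S        $              expand S → ε
Accept reached after 12 steps.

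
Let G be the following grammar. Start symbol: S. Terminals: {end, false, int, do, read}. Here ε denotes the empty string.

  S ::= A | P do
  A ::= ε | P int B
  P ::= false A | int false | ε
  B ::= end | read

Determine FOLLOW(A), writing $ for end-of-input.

FIRST(P) = {ε, false, int}
FIRST(B) = {end, read}
FIRST(A) = {ε, false, int}  (via P int B)
FIRST(S) = {ε, do, false, int}  (via A, P do)
FOLLOW(S) includes $ since S is the start symbol.
FOLLOW(S): S appears on no right-hand side. Thus FOLLOW(S) = {$}.
FOLLOW(P): in S::=P do, P is followed by do with FIRST {do}; in A::=P int B, P is followed by int B with FIRST {int}. Thus FOLLOW(P) = {do, int}.
FOLLOW(A): in S::=A, the suffix after A is empty, so FOLLOW(A) ⊇ FOLLOW(S) = {$}; in P::=false A, the suffix after A is empty, so FOLLOW(A) ⊇ FOLLOW(P) = {do, int}. Thus FOLLOW(A) = {$, do, int}.
FOLLOW(B): in A::=P int B, the suffix after B is empty, so FOLLOW(B) ⊇ FOLLOW(A) = {$, do, int}. Thus FOLLOW(B) = {$, do, int}.

{$, do, int}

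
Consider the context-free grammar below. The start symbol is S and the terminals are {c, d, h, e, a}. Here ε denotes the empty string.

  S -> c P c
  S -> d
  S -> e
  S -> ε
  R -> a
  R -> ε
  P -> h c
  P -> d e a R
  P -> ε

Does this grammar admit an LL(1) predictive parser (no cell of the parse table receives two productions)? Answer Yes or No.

FIRST(S) = {ε, c, d, e}
FIRST(R) = {ε, a}
FIRST(P) = {ε, d, h}
FOLLOW(S) = {$}
FOLLOW(R) = {c}
FOLLOW(P) = {c}
Each cell of M receives at most one production.

Yes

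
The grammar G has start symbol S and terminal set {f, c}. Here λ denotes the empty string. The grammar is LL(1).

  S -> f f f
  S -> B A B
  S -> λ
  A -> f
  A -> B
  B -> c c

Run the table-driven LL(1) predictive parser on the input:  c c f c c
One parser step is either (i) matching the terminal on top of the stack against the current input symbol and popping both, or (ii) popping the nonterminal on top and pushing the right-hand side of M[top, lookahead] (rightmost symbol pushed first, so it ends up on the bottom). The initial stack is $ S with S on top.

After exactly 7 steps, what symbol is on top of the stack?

c

step 1: stack=$ S  input=c c f c c $  — expand S -> B A B
step 2: stack=$ B A B  input=c c f c c $  — expand B -> c c
step 3: stack=$ B A c c  input=c c f c c $  — match c
step 4: stack=$ B A c  input=c f c c $  — match c
step 5: stack=$ B A  input=f c c $  — expand A -> f
step 6: stack=$ B f  input=f c c $  — match f
step 7: stack=$ B  input=c c $  — expand B -> c c
Stack after step 7: $ c c (top = c).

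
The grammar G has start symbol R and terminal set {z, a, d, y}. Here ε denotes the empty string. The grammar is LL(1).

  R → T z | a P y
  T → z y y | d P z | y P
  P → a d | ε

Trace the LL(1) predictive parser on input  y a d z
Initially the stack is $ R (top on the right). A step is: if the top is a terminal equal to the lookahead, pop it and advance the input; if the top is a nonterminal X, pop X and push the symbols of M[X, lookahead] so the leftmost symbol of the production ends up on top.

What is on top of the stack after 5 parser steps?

d

step 1: stack=$ R  input=y a d z $  — expand R → T z
step 2: stack=$ z T  input=y a d z $  — expand T → y P
step 3: stack=$ z P y  input=y a d z $  — match y
step 4: stack=$ z P  input=a d z $  — expand P → a d
step 5: stack=$ z d a  input=a d z $  — match a
Stack after step 5: $ z d (top = d).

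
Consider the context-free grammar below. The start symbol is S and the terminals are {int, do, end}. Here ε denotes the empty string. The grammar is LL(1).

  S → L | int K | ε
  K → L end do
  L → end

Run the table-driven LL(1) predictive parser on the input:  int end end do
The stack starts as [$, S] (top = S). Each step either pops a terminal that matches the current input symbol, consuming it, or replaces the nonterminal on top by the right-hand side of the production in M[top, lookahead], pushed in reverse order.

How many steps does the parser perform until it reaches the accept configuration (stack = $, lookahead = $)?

step 1: stack=$ S  input=int end end do $  — expand S → int K
step 2: stack=$ K int  input=int end end do $  — match int
step 3: stack=$ K  input=end end do $  — expand K → L end do
step 4: stack=$ do end L  input=end end do $  — expand L → end
step 5: stack=$ do end end  input=end end do $  — match end
step 6: stack=$ do end  input=end do $  — match end
step 7: stack=$ do  input=do $  — match do
Accept reached after 7 steps.

7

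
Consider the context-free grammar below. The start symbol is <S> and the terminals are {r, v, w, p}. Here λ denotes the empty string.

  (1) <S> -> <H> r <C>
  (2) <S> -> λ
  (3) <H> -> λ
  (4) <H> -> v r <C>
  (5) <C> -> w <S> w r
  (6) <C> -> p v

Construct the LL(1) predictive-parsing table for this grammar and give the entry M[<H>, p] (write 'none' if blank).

FIRST(<H>) = {λ, v}
FIRST(<C>) = {p, w}
FIRST(<S>) = {λ, r, v}  (via <H> r <C>)
FOLLOW(<S>) includes $ since <S> is the start symbol.
FOLLOW(<H>): in <S>-><H> r <C>, <H> is followed by r <C> with FIRST {r}. Thus FOLLOW(<H>) = {r}.
For <H> -> λ: FIRST(λ) = {λ}, so it goes in M[<H>, t] for t ∈ {}; since λ ∈ FIRST, also for every t ∈ FOLLOW(<H>) = {r}.
For <H> -> v r <C>: FIRST(v r <C>) = {v}, so it goes in M[<H>, t] for t ∈ {v}.
None of these place a production in M[<H>, p].

none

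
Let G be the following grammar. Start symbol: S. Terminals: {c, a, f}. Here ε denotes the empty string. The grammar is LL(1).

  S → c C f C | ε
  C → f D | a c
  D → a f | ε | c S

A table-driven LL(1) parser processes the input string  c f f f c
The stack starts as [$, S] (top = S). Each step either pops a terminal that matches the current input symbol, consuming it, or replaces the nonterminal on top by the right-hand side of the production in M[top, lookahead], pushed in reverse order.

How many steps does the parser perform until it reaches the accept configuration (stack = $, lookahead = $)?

11

      Stack      Input        Action
   1  $ S        c f f f c $  expand S → c C f C
   2  $ C f C c  c f f f c $  match c
   3  $ C f C    f f f c $    expand C → f D
   4  $ C f D f  f f f c $    match f
   5  $ C f D    f f c $      expand D → ε
   6  $ C f      f f c $      match f
   7  $ C        f c $        expand C → f D
   8  $ D f      f c $        match f
   9  $ D        c $          expand D → c S
  10  $ S c      c $          match c
  11  $ S        $            expand S → ε
Accept reached after 11 steps.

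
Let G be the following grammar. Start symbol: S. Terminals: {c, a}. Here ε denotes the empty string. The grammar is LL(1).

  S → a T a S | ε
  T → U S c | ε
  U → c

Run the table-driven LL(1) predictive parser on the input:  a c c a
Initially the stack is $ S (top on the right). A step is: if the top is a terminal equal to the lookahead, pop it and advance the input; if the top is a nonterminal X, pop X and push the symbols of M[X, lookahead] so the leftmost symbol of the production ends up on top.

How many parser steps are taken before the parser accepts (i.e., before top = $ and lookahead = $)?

9

     Stack        Input      Action
  1  $ S          a c c a $  expand S → a T a S
  2  $ S a T a    a c c a $  match a
  3  $ S a T      c c a $    expand T → U S c
  4  $ S a c S U  c c a $    expand U → c
  5  $ S a c S c  c c a $    match c
  6  $ S a c S    c a $      expand S → ε
  7  $ S a c      c a $      match c
  8  $ S a        a $        match a
  9  $ S          $          expand S → ε
Accept reached after 9 steps.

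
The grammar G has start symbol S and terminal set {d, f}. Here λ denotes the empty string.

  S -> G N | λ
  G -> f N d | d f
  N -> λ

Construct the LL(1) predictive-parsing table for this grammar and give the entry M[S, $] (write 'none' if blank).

FIRST(G): from G->f N d we get {f}; from G->d f we get {d}. So FIRST(G) = {d, f}.
FIRST(N): from N->λ we get {λ}. So FIRST(N) = {λ}.
FIRST(S): from S->G N we get {d, f}; from S->λ we get {λ}. So FIRST(S) = {λ, d, f}.
FOLLOW(S) includes $ since S is the start symbol.
FOLLOW(S): S appears on no right-hand side. Thus FOLLOW(S) = {$}.
For S -> G N: FIRST(G N) = {d, f}, so it goes in M[S, t] for t ∈ {d, f}.
For S -> λ: FIRST(λ) = {λ}, so it goes in M[S, t] for t ∈ {}; since λ ∈ FIRST, also for every t ∈ FOLLOW(S) = {$}.

S -> λ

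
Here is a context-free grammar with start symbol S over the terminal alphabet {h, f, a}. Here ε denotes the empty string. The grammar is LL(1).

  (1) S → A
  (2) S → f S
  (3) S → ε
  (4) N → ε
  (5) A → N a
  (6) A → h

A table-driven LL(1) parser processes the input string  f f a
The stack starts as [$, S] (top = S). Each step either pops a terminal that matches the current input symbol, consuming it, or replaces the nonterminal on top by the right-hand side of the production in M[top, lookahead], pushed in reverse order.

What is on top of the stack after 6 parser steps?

step 1: stack=$ S  input=f f a $  — expand S → f S
step 2: stack=$ S f  input=f f a $  — match f
step 3: stack=$ S  input=f a $  — expand S → f S
step 4: stack=$ S f  input=f a $  — match f
step 5: stack=$ S  input=a $  — expand S → A
step 6: stack=$ A  input=a $  — expand A → N a
Stack after step 6: $ a N (top = N).

N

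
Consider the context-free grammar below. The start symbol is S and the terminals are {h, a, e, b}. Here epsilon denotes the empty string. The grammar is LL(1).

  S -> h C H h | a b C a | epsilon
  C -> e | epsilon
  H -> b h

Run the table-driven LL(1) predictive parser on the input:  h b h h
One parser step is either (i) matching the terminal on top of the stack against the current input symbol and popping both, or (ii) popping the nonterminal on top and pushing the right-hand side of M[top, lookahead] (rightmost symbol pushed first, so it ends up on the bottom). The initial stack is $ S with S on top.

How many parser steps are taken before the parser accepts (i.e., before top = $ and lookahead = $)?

7

step 1: stack=$ S  input=h b h h $  — expand S -> h C H h
step 2: stack=$ h H C h  input=h b h h $  — match h
step 3: stack=$ h H C  input=b h h $  — expand C -> epsilon
step 4: stack=$ h H  input=b h h $  — expand H -> b h
step 5: stack=$ h h b  input=b h h $  — match b
step 6: stack=$ h h  input=h h $  — match h
step 7: stack=$ h  input=h $  — match h
Accept reached after 7 steps.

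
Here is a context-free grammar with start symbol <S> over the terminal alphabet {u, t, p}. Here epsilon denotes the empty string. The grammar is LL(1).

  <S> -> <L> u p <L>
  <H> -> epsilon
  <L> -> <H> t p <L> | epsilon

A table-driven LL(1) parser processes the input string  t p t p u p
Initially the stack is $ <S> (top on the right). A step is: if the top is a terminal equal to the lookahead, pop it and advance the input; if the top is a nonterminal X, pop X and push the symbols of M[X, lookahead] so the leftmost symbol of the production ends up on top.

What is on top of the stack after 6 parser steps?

     Stack                  Input          Action
  1  $ <S>                  t p t p u p $  expand <S> -> <L> u p <L>
  2  $ <L> p u <L>          t p t p u p $  expand <L> -> <H> t p <L>
  3  $ <L> p u <L> p t <H>  t p t p u p $  expand <H> -> epsilon
  4  $ <L> p u <L> p t      t p t p u p $  match t
  5  $ <L> p u <L> p        p t p u p $    match p
  6  $ <L> p u <L>          t p u p $      expand <L> -> <H> t p <L>
Stack after step 6: $ <L> p u <L> p t <H> (top = <H>).

<H>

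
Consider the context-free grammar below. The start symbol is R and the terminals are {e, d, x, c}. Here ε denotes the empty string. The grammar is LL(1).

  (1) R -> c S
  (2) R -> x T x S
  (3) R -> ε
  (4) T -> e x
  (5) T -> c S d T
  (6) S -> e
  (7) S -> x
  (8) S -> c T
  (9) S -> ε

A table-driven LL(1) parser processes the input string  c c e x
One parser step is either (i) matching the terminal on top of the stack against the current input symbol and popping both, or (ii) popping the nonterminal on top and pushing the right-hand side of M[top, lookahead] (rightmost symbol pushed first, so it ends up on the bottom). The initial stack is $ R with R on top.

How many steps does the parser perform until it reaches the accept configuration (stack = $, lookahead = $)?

step 1: stack=$ R  input=c c e x $  — expand R -> c S
step 2: stack=$ S c  input=c c e x $  — match c
step 3: stack=$ S  input=c e x $  — expand S -> c T
step 4: stack=$ T c  input=c e x $  — match c
step 5: stack=$ T  input=e x $  — expand T -> e x
step 6: stack=$ x e  input=e x $  — match e
step 7: stack=$ x  input=x $  — match x
Accept reached after 7 steps.

7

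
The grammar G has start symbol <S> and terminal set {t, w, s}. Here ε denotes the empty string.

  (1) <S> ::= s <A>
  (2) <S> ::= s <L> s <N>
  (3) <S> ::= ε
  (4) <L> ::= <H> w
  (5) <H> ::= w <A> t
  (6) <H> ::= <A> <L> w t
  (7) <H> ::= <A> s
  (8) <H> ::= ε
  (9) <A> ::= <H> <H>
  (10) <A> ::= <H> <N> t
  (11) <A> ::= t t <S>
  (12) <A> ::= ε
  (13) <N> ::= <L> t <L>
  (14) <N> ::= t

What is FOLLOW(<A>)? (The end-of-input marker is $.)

{$, s, t, w}

FIRST(<S>): from <S>::=s <A> we get {s}; from <S>::=s <L> s <N> we get {s}; from <S>::=ε we get {ε}. So FIRST(<S>) = {ε, s}.
FIRST(<L>): from <L>::=<H> w we get {s, t, w}. So FIRST(<L>) = {s, t, w}.
FIRST(<N>): from <N>::=<L> t <L> we get {s, t, w}; from <N>::=t we get {t}. So FIRST(<N>) = {s, t, w}.
FIRST(<H>): from <H>::=w <A> t we get {w}; from <H>::=<A> <L> w t we get {s, t, w}; from <H>::=<A> s we get {s, t, w}; from <H>::=ε we get {ε}. So FIRST(<H>) = {ε, s, t, w}.
FIRST(<A>): from <A>::=<H> <H> we get {ε, s, t, w}; from <A>::=<H> <N> t we get {s, t, w}; from <A>::=t t <S> we get {t}; from <A>::=ε we get {ε}. So FIRST(<A>) = {ε, s, t, w}.
FOLLOW(<S>) includes $ since <S> is the start symbol.
FOLLOW(<S>): in <A>::=t t <S>, the suffix after <S> is empty, so FOLLOW(<S>) ⊇ FOLLOW(<A>) = {$, s, t, w}. Thus FOLLOW(<S>) = {$, s, t, w}.
FOLLOW(<A>): in <S>::=s <A>, the suffix after <A> is empty, so FOLLOW(<A>) ⊇ FOLLOW(<S>) = {$, s, t, w}; in <H>::=w <A> t, <A> is followed by t with FIRST {t}; in <H>::=<A> <L> w t, <A> is followed by <L> w t with FIRST {s, t, w}; in <H>::=<A> s, <A> is followed by s with FIRST {s}. Thus FOLLOW(<A>) = {$, s, t, w}.
FOLLOW(<H>): in <L>::=<H> w, <H> is followed by w with FIRST {w}; in <A>::=<H> <H> (occurrence 1), <H> is followed by <H> with FIRST {ε, s, t, w}; in <A>::=<H> <H> (occurrence 1), the suffix after <H> is nullable, so FOLLOW(<H>) ⊇ FOLLOW(<A>) = {$, s, t, w}; in <A>::=<H> <H> (occurrence 2), the suffix after <H> is empty, so FOLLOW(<H>) ⊇ FOLLOW(<A>) = {$, s, t, w}; in <A>::=<H> <N> t, <H> is followed by <N> t with FIRST {s, t, w}. Thus FOLLOW(<H>) = {$, s, t, w}.
FOLLOW(<N>): in <S>::=s <L> s <N>, the suffix after <N> is empty, so FOLLOW(<N>) ⊇ FOLLOW(<S>) = {$, s, t, w}; in <A>::=<H> <N> t, <N> is followed by t with FIRST {t}. Thus FOLLOW(<N>) = {$, s, t, w}.
FOLLOW(<L>): in <S>::=s <L> s <N>, <L> is followed by s <N> with FIRST {s}; in <H>::=<A> <L> w t, <L> is followed by w t with FIRST {w}; in <N>::=<L> t <L> (occurrence 1), <L> is followed by t <L> with FIRST {t}; in <N>::=<L> t <L> (occurrence 2), the suffix after <L> is empty, so FOLLOW(<L>) ⊇ FOLLOW(<N>) = {$, s, t, w}. Thus FOLLOW(<L>) = {$, s, t, w}.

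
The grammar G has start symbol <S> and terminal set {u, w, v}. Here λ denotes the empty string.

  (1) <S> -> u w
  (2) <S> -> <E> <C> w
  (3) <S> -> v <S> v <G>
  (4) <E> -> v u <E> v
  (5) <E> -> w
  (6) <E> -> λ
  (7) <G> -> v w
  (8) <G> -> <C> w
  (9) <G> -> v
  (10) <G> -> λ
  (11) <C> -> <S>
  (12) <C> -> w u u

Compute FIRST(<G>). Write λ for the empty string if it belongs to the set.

{λ, u, v, w}

FIRST(<E>): from <E>->v u <E> v we get {v}; from <E>->w we get {w}; from <E>->λ we get {λ}. So FIRST(<E>) = {λ, v, w}.
FIRST(<S>): from <S>->u w we get {u}; from <S>-><E> <C> w we get {u, v, w}; from <S>->v <S> v <G> we get {v}. So FIRST(<S>) = {u, v, w}.
FIRST(<C>): from <C>-><S> we get {u, v, w}; from <C>->w u u we get {w}. So FIRST(<C>) = {u, v, w}.
FIRST(<G>): from <G>->v w we get {v}; from <G>-><C> w we get {u, v, w}; from <G>->v we get {v}; from <G>->λ we get {λ}. So FIRST(<G>) = {λ, u, v, w}.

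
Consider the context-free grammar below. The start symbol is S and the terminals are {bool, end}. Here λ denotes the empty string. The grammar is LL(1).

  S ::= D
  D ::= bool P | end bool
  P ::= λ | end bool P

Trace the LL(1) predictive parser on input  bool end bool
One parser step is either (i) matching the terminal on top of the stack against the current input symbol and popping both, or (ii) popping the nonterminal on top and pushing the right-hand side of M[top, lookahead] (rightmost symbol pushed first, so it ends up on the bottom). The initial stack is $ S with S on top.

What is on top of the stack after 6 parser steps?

P

step 1: stack=$ S  input=bool end bool $  — expand S ::= D
step 2: stack=$ D  input=bool end bool $  — expand D ::= bool P
step 3: stack=$ P bool  input=bool end bool $  — match bool
step 4: stack=$ P  input=end bool $  — expand P ::= end bool P
step 5: stack=$ P bool end  input=end bool $  — match end
step 6: stack=$ P bool  input=bool $  — match bool
Stack after step 6: $ P (top = P).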